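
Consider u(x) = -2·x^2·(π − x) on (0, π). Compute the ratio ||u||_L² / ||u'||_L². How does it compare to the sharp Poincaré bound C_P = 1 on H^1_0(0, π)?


||u||_L² / ||u'||_L² = sqrt(14)*π/14 < C_P = 1.

u(x) = -2·x^2·(π − x), so u'(x) = 2*x*(3*x - 2*π).
u(x) = -2·x^2·(π − x) vanishes at x = 0 and x = π, so u ∈ H^1_0(0, π). Differentiate via the product rule and integrate the resulting polynomials term by term.
  ∫_0^π u² dx = ∫_0^π (4*x^6 - 8*π*x^5 + 4*π^2*x^4) dx. Term by term:
    ∫_0^π 4*x^6 dx = 4*π^7/7;  ∫_0^π -8*π*x^5 dx = -4*π^7/3;  ∫_0^π 4*π^2*x^4 dx = 4*π^7/5.
  Sum: 4*π^7/7 − 4*π^7/3 + 4*π^7/5 = 4*π^7/105.
  ∫_0^π (u')² dx = ∫_0^π (36*x^4 - 48*π*x^3 + 16*π^2*x^2) dx. Term by term:
    ∫_0^π 36*x^4 dx = 36*π^5/5;  ∫_0^π -48*π*x^3 dx = -12*π^5;  ∫_0^π 16*π^2*x^2 dx = 16*π^5/3.
  Sum: 36*π^5/5 − 12*π^5 + 16*π^5/3 = 8*π^5/15.
∫_0^π u² dx = 4*π^7/105, so ||u||_L² = 2*sqrt(105)*π^(7/2)/105.
∫_0^π (u')² dx = 8*π^5/15, so ||u'||_L² = 2*sqrt(30)*π^(5/2)/15.
Ratio ||u||_L² / ||u'||_L² = sqrt(14)*π/14.
Sharp Poincaré constant on H^1_0(0, π) is C_P = L/π = 1, achieved by sin(x).
A polynomial bump cannot attain the sharp Poincaré constant (only the first sine eigenfunction does), so the ratio is strictly less than C_P, consistent with ||u||_L² ≤ C_P ||u'||_L².


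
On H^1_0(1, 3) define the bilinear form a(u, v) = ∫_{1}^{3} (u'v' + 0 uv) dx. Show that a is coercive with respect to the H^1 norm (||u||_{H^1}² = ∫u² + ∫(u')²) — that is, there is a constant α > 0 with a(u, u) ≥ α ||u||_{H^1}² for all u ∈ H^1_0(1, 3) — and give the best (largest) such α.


α = π^2/(4 + π^2)

Coercivity of a(·,·) on H^1_0(1, 3) means a(u, u) ≥ α ||u||_{H^1}² for every u ∈ H^1_0.
The interval has length L = 2, and Poincaré/coercivity depend only on L. Here a(u, u) = ∫(u')² + (0)·∫u².
Here c = 0, so a(u,u) = ∫(u')² alone. The condition a(u,u) ≥ α||u||_{H^1}² reads (1−α)∫(u')² ≥ (α−c)∫u². Any admissible α is ≤ 1 (rapidly oscillating u have ∫u²/∫(u')² → 0), and α = 1 would force 0 ≥ (1−c)∫u², impossible since c < 1; so 1−α > 0. By the sharp Poincaré inequality on H^1_0 of an interval of length L, ∫(u')² ≥ (π/L)²∫u² with equality for the first sine mode sin(π(x−x₀)/L) (x₀ the left endpoint), so the inequality holds for all u iff (1−α)(π/L)² ≥ α − c, i.e. α ≤ ((π/L)² + c)/((π/L)² + 1) = (1 + c(L/π)²)/(1 + (L/π)²). (Direct route, valid since c ≤ 0: Poincaré gives c∫u² ≥ c(L/π)²∫(u')², so a(u,u) ≥ (1 + c(L/π)²)∫(u')², while ||u||_{H^1}² ≤ (1 + (L/π)²)∫(u')²; dividing yields the same α.) With (π/L)² = π^2/4 and c = 0, the largest admissible constant is α = ((π/L)² + c)/((π/L)² + 1).
Simplifying, α = π^2/(4 + π^2).


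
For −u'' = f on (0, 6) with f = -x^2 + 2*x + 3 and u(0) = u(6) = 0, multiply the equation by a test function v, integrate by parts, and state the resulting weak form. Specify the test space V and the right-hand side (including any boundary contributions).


V = H^1_0(0, 6) (so v(0) = v(6) = 0); weak form: ∫_0^6 u'v' dx = ∫_0^6 (-x^2 + 2*x + 3) v dx for all v ∈ V.

Multiply both sides by a test function v and integrate from 0 to 6:
  ∫_0^6 −u''(x) v(x) dx = ∫_0^6 f(x) v(x) dx.
Integrate the LHS by parts once:
  ∫_0^6 −u'' v dx = −[u'(x) v(x)]_0^6 + ∫_0^6 u'(x) v'(x) dx.
Thus ∫_0^6 u'(x) v'(x) dx = ∫_0^6 f(x) v(x) dx + [u'(x) v(x)]_0^6.
Choose V so that boundary terms are either known or forced to vanish.
u is Dirichlet: u(0) = u(6) = 0. Let V = H^1_0(0, 6); then v(0) = v(6) = 0, and [u' v]_0^6 = 0.
Weak formulation: find u (satisfying any essential BC) such that ∫_0^6 u'(x) v'(x) dx = ∫_0^6 f v dx for all v ∈ V.
Substituting f(x) = -x^2 + 2*x + 3, the right-hand side is ∫_0^6 (-x^2 + 2*x + 3) v dx.


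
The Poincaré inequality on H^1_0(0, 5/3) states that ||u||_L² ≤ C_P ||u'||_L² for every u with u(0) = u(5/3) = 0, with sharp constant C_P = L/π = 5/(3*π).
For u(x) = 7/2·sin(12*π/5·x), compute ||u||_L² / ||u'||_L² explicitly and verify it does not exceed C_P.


||u||_L² / ||u'||_L² = 5/(12*π) < C_P = 5/(3*π).

u(x) = 7/2·sin(12*π/5·x), so u'(x) = 42*π*cos(12*π*x/5)/5.
Writing u(x) = A·sin(kπx/L) with A = 7/2 and k = 4, use ∫_0^L sin²(kπx/L) dx = L/2 and ∫_0^L cos²(kπx/L) dx = L/2.
u² = 49/4·sin²(12*π/5·x) and (u')² = 1764*π^2/25·cos²(12*π/5·x), and each of sin², cos² integrates to L/2 = 5/6 over (0, 5/3).
∫_0^5/3 u² dx = 245/24, so ||u||_L² = 7*sqrt(30)/12.
∫_0^5/3 (u')² dx = 294*π^2/5, so ||u'||_L² = 7*sqrt(30)*π/5.
Ratio ||u||_L² / ||u'||_L² = 5/(12*π).
Sharp Poincaré constant on H^1_0(0, 5/3) is C_P = L/π = 5/(3*π), achieved by sin(3*π/5·x).
This is the k = 4 harmonic; the ratio L/(kπ) is strictly less than C_P = L/π, consistent with the sharp inequality ||u||_L² ≤ C_P ||u'||_L².


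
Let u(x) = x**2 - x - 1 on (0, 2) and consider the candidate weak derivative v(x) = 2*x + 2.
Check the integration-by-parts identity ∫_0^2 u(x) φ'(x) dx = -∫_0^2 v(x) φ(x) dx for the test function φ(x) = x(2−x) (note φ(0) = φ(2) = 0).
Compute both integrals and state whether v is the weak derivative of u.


LHS = -4/3, RHS = -16/3. No, v is not the weak derivative of u.

u(x) = x**2 - x - 1, classical derivative u'(x) = 2*x - 1.
φ(x) = x(2−x), so φ'(x) = 2 - 2*x.
Note φ(0) = φ(2) = 0, so the boundary term u·φ vanishes.
LHS = ∫_0^2 u(x) φ'(x) dx = ∫_0^2 (-2*x^3 + 4*x^2 - 2) dx. Term by term:
  ∫_0^2 -2*x^3 dx = -8;  ∫_0^2 4*x^2 dx = 32/3;  ∫_0^2 -2 dx = -4.
Sum: -8 + 32/3 − 4 = -4/3.
So LHS = -4/3.
∫_0^2 v(x) φ(x) dx = ∫_0^2 (-2*x^3 + 2*x^2 + 4*x) dx. Term by term:
  ∫_0^2 -2*x^3 dx = -8;  ∫_0^2 2*x^2 dx = 16/3;  ∫_0^2 4*x dx = 8.
Sum: -8 + 16/3 + 8 = 16/3.
So RHS = -∫_0^2 v(x) φ(x) dx = -16/3.
LHS − RHS = 4 ≠ 0, so the identity fails.
(For a valid weak derivative the identity must hold for EVERY test function, in particular this one. The failure shows v is NOT the weak derivative of u.)
Correct weak derivative would be u'(x) = 2*x - 1.


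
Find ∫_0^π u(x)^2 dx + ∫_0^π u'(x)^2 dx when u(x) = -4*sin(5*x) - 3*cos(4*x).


||u||_{H^1(0,π)}^2 = 1360/3 + 569*π/2

u'(x) = 12*sin(4*x) - 20*cos(5*x).
Expand u² and (u')² and integrate term by term on (0, π), using: for integers n ≥ 1, ∫_0^π sin²(nx) dx = ∫_0^π cos²(nx) dx = π/2; for n ≠ n', ∫_0^π sin(nx)sin(n'x) dx = ∫_0^π cos(nx)cos(n'x) dx = 0; and by product-to-sum, ∫_0^π sin(nx)cos(n'x) dx = ½∫_0^π [sin((n+n')x) + sin((n−n')x)] dx, which is 0 when n+n' is even and 2n/(n²−n'²) when n+n' is odd (it need not vanish on (0, π)).
  u² squared terms: (-4)²·∫sin(5x)² dx = 16·π/2 = 8*π;  (-3)²·∫cos(4x)² dx = 9·π/2 = 9*π/2.
  u² cross terms: 2·(-4)·(-3)·∫sin(5x)·cos(4x) dx = 24·(10/9) = 80/3.
  So ∫_0^π u² dx = 8*π + 9*π/2 + 80/3 = 80/3 + 25*π/2.
  (u')² squared terms: (-20)²·∫cos(5x)² dx = 400·π/2 = 200*π;  (12)²·∫sin(4x)² dx = 144·π/2 = 72*π.
  (u')² cross terms: 2·(-20)·(12)·∫cos(5x)·sin(4x) dx = -480·(-8/9) = 1280/3.
  So ∫_0^π (u')² dx = 200*π + 72*π + 1280/3 = 1280/3 + 272*π.
||u||_{H^1}^2 = (80/3 + 25*π/2) + (1280/3 + 272*π) = 1360/3 + 569*π/2.


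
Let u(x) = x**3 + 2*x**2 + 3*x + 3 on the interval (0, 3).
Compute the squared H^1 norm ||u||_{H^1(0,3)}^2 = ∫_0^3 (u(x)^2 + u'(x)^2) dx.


||u||_{H^1}^2 = 231723/70

The H^1 norm (squared) on an interval (0, L) is
  ||u||_{H^1}^2 = ∫_0^L u(x)^2 dx + ∫_0^L u'(x)^2 dx.
Compute u'(x) = 3*x**2 + 4*x + 3.
Then u(x)^2 = x**6 + 4*x**5 + 10*x**4 + 18*x**3 + 21*x**2 + 18*x + 9 and u'(x)^2 = 9*x**4 + 24*x**3 + 34*x**2 + 24*x + 9.
Integrate each monomial from 0 to 3 using ∫_0^3 c·x^n dx = c·3^(n+1)/(n+1):
  ∫_0^3 u(x)^2 dx = ∫_0^3 (x^6 + 4*x^5 + 10*x^4 + 18*x^3 + 21*x^2 + 18*x + 9) dx. Term by term:
    ∫_0^3 x^6 dx = 2187/7;  ∫_0^3 4*x^5 dx = 486;  ∫_0^3 10*x^4 dx = 486;
    ∫_0^3 18*x^3 dx = 729/2;  ∫_0^3 21*x^2 dx = 189;  ∫_0^3 18*x dx = 81;
    ∫_0^3 9 dx = 27.
  Sum: 2187/7 + 486 + 486 + 729/2 + 189 + 81 + 27 = 27243/14.
  ∫_0^3 u'(x)^2 dx = ∫_0^3 (9*x^4 + 24*x^3 + 34*x^2 + 24*x + 9) dx. Term by term:
    ∫_0^3 9*x^4 dx = 2187/5;  ∫_0^3 24*x^3 dx = 486;  ∫_0^3 34*x^2 dx = 306;
    ∫_0^3 24*x dx = 108;  ∫_0^3 9 dx = 27.
  Sum: 2187/5 + 486 + 306 + 108 + 27 = 6822/5.
Adding: ||u||_{H^1}^2 = 27243/14 + 6822/5 = 231723/70.


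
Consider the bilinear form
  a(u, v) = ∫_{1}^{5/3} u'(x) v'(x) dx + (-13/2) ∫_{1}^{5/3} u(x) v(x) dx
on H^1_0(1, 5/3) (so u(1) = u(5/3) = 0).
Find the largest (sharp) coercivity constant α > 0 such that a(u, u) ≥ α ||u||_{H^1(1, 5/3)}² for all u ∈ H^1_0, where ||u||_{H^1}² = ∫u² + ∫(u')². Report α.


α = (-26 + 9*π^2)/(4 + 9*π^2)

Coercivity of a(·,·) on H^1_0(1, 5/3) means a(u, u) ≥ α ||u||_{H^1}² for every u ∈ H^1_0.
The interval has length L = 2/3, and Poincaré/coercivity depend only on L. Here a(u, u) = ∫(u')² + (-13/2)·∫u².
Here c = -13/2 < 0 with |c| < (π/L)² = 9*π^2/4, so coercivity still holds. The condition a(u,u) ≥ α||u||_{H^1}² reads (1−α)∫(u')² ≥ (α−c)∫u². Any admissible α is ≤ 1 (rapidly oscillating u have ∫u²/∫(u')² → 0), and α = 1 would force 0 ≥ (1−c)∫u², impossible since c < 1; so 1−α > 0. By the sharp Poincaré inequality on H^1_0 of an interval of length L, ∫(u')² ≥ (π/L)²∫u² with equality for the first sine mode sin(π(x−x₀)/L) (x₀ the left endpoint), so the inequality holds for all u iff (1−α)(π/L)² ≥ α − c, i.e. α ≤ ((π/L)² + c)/((π/L)² + 1) = (1 + c(L/π)²)/(1 + (L/π)²). (Direct route, valid since c ≤ 0: Poincaré gives c∫u² ≥ c(L/π)²∫(u')², so a(u,u) ≥ (1 + c(L/π)²)∫(u')², while ||u||_{H^1}² ≤ (1 + (L/π)²)∫(u')²; dividing yields the same α.) With (π/L)² = 9*π^2/4 and c = -13/2, the largest admissible constant is α = ((π/L)² + c)/((π/L)² + 1).
Simplifying, α = (-26 + 9*π^2)/(4 + 9*π^2).


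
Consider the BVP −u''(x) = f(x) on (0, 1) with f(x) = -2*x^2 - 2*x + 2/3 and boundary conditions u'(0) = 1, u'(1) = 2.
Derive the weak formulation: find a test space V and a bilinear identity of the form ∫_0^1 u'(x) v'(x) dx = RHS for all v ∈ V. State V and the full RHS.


V = H^1(0, 1) (v unrestricted at boundary; u is determined up to an additive constant); weak form: ∫_0^1 u'v' dx = ∫_0^1 (-2*x^2 - 2*x + 2/3) v dx + 2·v(1) − v(0) for all v ∈ V.

Multiply both sides by a test function v and integrate from 0 to 1:
  ∫_0^1 −u''(x) v(x) dx = ∫_0^1 f(x) v(x) dx.
Integrate the LHS by parts once:
  ∫_0^1 −u'' v dx = −[u'(x) v(x)]_0^1 + ∫_0^1 u'(x) v'(x) dx.
Thus ∫_0^1 u'(x) v'(x) dx = ∫_0^1 f(x) v(x) dx + [u'(x) v(x)]_0^1.
Choose V so that boundary terms are either known or forced to vanish.
u has inhomogeneous Neumann u'(0) = 1, u'(1) = 2. [u' v]_0^1 = (2)·v(1) − (1)·v(0) = 2·v(1) − v(0). Take V = H^1(0, 1); boundary term becomes part of RHS.
Weak formulation: find u (satisfying any essential BC) such that ∫_0^1 u'(x) v'(x) dx = ∫_0^1 f v dx + 2·v(1) − v(0) for all v ∈ V (Neumann data are natural BCs: they enter the RHS as boundary terms).
Substituting f(x) = -2*x^2 - 2*x + 2/3, the right-hand side is ∫_0^1 (-2*x^2 - 2*x + 2/3) v dx + 2·v(1) − v(0).
Compatibility check (pure Neumann): taking v ≡ 1 ∈ V gives 0 = ∫_0^1 f dx + (2) − (1), i.e. ∫_0^1 f dx must equal u'(0) − u'(1) = -1. Indeed ∫_0^1 (-2*x^2 - 2*x + 2/3) dx = -1, so the data are compatible. The solution is then unique only up to an additive constant (fix it e.g. by requiring ∫_0^1 u dx = 0).


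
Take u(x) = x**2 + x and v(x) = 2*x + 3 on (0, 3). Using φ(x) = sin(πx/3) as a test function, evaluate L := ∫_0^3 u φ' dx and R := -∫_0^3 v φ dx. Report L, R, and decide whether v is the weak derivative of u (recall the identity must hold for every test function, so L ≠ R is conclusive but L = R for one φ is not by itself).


LHS = -24/π, RHS = -36/π. No, v is not the weak derivative of u.

u(x) = x**2 + x, classical derivative u'(x) = 2*x + 1.
φ(x) = sin(πx/3), so φ'(x) = π*cos(π*x/3)/3.
Note φ(0) = φ(3) = 0, so the boundary term u·φ vanishes.
LHS = ∫_0^3 u(x) φ'(x) dx = ∫_0^3 (π*x^2*cos(π*x/3)/3 + π*x*cos(π*x/3)/3) dx. Term by term:
  ∫_0^3 π*x*cos(π*x/3)/3 dx = -6/π;  ∫_0^3 π*x^2*cos(π*x/3)/3 dx = -18/π.
Sum: -6/π − 18/π = -24/π.
So LHS = -24/π.
∫_0^3 v(x) φ(x) dx = ∫_0^3 (2*x*sin(π*x/3) + 3*sin(π*x/3)) dx. Term by term:
  ∫_0^3 3*sin(π*x/3) dx = 18/π;  ∫_0^3 2*x*sin(π*x/3) dx = 18/π.
Sum: 18/π + 18/π = 36/π.
So RHS = -∫_0^3 v(x) φ(x) dx = -36/π.
LHS − RHS = 12/π ≠ 0, so the identity fails.
(For a valid weak derivative the identity must hold for EVERY test function, in particular this one. The failure shows v is NOT the weak derivative of u.)
Correct weak derivative would be u'(x) = 2*x + 1.


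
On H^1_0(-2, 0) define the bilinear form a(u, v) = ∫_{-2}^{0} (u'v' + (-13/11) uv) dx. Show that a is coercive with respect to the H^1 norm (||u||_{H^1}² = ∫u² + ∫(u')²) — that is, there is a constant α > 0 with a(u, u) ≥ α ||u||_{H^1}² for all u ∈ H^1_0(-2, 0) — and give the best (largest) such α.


α = (-52/11 + π^2)/(4 + π^2)

Coercivity of a(·,·) on H^1_0(-2, 0) means a(u, u) ≥ α ||u||_{H^1}² for every u ∈ H^1_0.
The interval has length L = 2, and Poincaré/coercivity depend only on L. Here a(u, u) = ∫(u')² + (-13/11)·∫u².
Here c = -13/11 < 0 with |c| < (π/L)² = π^2/4, so coercivity still holds. The condition a(u,u) ≥ α||u||_{H^1}² reads (1−α)∫(u')² ≥ (α−c)∫u². Any admissible α is ≤ 1 (rapidly oscillating u have ∫u²/∫(u')² → 0), and α = 1 would force 0 ≥ (1−c)∫u², impossible since c < 1; so 1−α > 0. By the sharp Poincaré inequality on H^1_0 of an interval of length L, ∫(u')² ≥ (π/L)²∫u² with equality for the first sine mode sin(π(x−x₀)/L) (x₀ the left endpoint), so the inequality holds for all u iff (1−α)(π/L)² ≥ α − c, i.e. α ≤ ((π/L)² + c)/((π/L)² + 1) = (1 + c(L/π)²)/(1 + (L/π)²). (Direct route, valid since c ≤ 0: Poincaré gives c∫u² ≥ c(L/π)²∫(u')², so a(u,u) ≥ (1 + c(L/π)²)∫(u')², while ||u||_{H^1}² ≤ (1 + (L/π)²)∫(u')²; dividing yields the same α.) With (π/L)² = π^2/4 and c = -13/11, the largest admissible constant is α = ((π/L)² + c)/((π/L)² + 1).
Simplifying, α = (-52/11 + π^2)/(4 + π^2).


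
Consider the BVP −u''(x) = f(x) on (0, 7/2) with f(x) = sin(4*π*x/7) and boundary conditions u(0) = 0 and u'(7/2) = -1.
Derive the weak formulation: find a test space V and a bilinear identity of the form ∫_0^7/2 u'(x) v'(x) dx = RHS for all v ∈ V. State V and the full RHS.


V = {v ∈ H^1(0, 7/2) : v(0) = 0} (test functions vanish at x = 0 where u is specified); weak form: ∫_0^7/2 u'v' dx = ∫_0^7/2 (sin(4*π*x/7)) v dx − v(7/2) for all v ∈ V.

Multiply both sides by a test function v and integrate from 0 to 7/2:
  ∫_0^7/2 −u''(x) v(x) dx = ∫_0^7/2 f(x) v(x) dx.
Integrate the LHS by parts once:
  ∫_0^7/2 −u'' v dx = −[u'(x) v(x)]_0^7/2 + ∫_0^7/2 u'(x) v'(x) dx.
Thus ∫_0^7/2 u'(x) v'(x) dx = ∫_0^7/2 f(x) v(x) dx + [u'(x) v(x)]_0^7/2.
Choose V so that boundary terms are either known or forced to vanish.
Mixed BC: u(0) = 0 (Dirichlet) and u'(7/2) = -1 (Neumann). Define V = {v ∈ H^1(0, 7/2) : v(0) = 0}. Then [u' v]_0^7/2 = u'(7/2)·v(7/2) − u'(0)·0 = − v(7/2).
Weak formulation: find u (satisfying any essential BC) such that ∫_0^7/2 u'(x) v'(x) dx = ∫_0^7/2 f v dx − v(7/2) for all v ∈ V (Dirichlet at 0 absorbed into V; Neumann datum at x = 7/2 contributes the boundary term).
Substituting f(x) = sin(4*π*x/7), the right-hand side is ∫_0^7/2 (sin(4*π*x/7)) v dx − v(7/2).


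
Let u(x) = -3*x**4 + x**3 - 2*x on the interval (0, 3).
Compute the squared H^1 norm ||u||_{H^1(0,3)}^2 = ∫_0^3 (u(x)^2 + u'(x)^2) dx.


||u||_{H^1}^2 = 1510023/28

The H^1 norm (squared) on an interval (0, L) is
  ||u||_{H^1}^2 = ∫_0^L u(x)^2 dx + ∫_0^L u'(x)^2 dx.
Compute u'(x) = -12*x**3 + 3*x**2 - 2.
Then u(x)^2 = 9*x**8 - 6*x**7 + x**6 + 12*x**5 - 4*x**4 + 4*x**2 and u'(x)^2 = 144*x**6 - 72*x**5 + 9*x**4 + 48*x**3 - 12*x**2 + 4.
Integrate each monomial from 0 to 3 using ∫_0^3 c·x^n dx = c·3^(n+1)/(n+1):
  ∫_0^3 u(x)^2 dx = ∫_0^3 (9*x^8 - 6*x^7 + x^6 + 12*x^5 - 4*x^4 + 4*x^2) dx. Term by term:
    ∫_0^3 9*x^8 dx = 19683;  ∫_0^3 -6*x^7 dx = -19683/4;  ∫_0^3 x^6 dx = 2187/7;
    ∫_0^3 12*x^5 dx = 1458;  ∫_0^3 -4*x^4 dx = -972/5;  ∫_0^3 4*x^2 dx = 36.
  Sum: 19683 − 19683/4 + 2187/7 + 1458 − 972/5 + 36 = 2292399/140.
  ∫_0^3 u'(x)^2 dx = ∫_0^3 (144*x^6 - 72*x^5 + 9*x^4 + 48*x^3 - 12*x^2 + 4) dx. Term by term:
    ∫_0^3 144*x^6 dx = 314928/7;  ∫_0^3 -72*x^5 dx = -8748;  ∫_0^3 9*x^4 dx = 2187/5;
    ∫_0^3 48*x^3 dx = 972;  ∫_0^3 -12*x^2 dx = -108;  ∫_0^3 4 dx = 12.
  Sum: 314928/7 − 8748 + 2187/5 + 972 − 108 + 12 = 1314429/35.
Adding: ||u||_{H^1}^2 = 2292399/140 + 1314429/35 = 1510023/28.


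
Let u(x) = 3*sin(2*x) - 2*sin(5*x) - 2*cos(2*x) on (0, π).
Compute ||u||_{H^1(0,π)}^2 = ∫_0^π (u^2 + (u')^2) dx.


||u||_{H^1(0,π)}^2 = 400/21 + 169*π/2

u'(x) = 4*sin(2*x) + 6*cos(2*x) - 10*cos(5*x).
Expand u² and (u')² and integrate term by term on (0, π), using: for integers n ≥ 1, ∫_0^π sin²(nx) dx = ∫_0^π cos²(nx) dx = π/2; for n ≠ n', ∫_0^π sin(nx)sin(n'x) dx = ∫_0^π cos(nx)cos(n'x) dx = 0; and by product-to-sum, ∫_0^π sin(nx)cos(n'x) dx = ½∫_0^π [sin((n+n')x) + sin((n−n')x)] dx, which is 0 when n+n' is even and 2n/(n²−n'²) when n+n' is odd (it need not vanish on (0, π)).
  u² squared terms: (-2)²·∫cos(2x)² dx = 4·π/2 = 2*π;  (-2)²·∫sin(5x)² dx = 4·π/2 = 2*π;  (3)²·∫sin(2x)² dx = 9·π/2 = 9*π/2.
  u² cross terms: 2·(-2)·(-2)·∫cos(2x)·sin(5x) dx = 8·(10/21) = 80/21;  2·(-2)·(3)·∫cos(2x)·sin(2x) dx = -12·(0) = 0;  2·(-2)·(3)·∫sin(5x)·sin(2x) dx = -12·(0) = 0.
  So ∫_0^π u² dx = 2*π + 2*π + 9*π/2 + 80/21 + 0 + 0 = 80/21 + 17*π/2.
  (u')² squared terms: (-10)²·∫cos(5x)² dx = 100·π/2 = 50*π;  (4)²·∫sin(2x)² dx = 16·π/2 = 8*π;  (6)²·∫cos(2x)² dx = 36·π/2 = 18*π.
  (u')² cross terms: 2·(-10)·(4)·∫cos(5x)·sin(2x) dx = -80·(-4/21) = 320/21;  2·(-10)·(6)·∫cos(5x)·cos(2x) dx = -120·(0) = 0;  2·(4)·(6)·∫sin(2x)·cos(2x) dx = 48·(0) = 0.
  So ∫_0^π (u')² dx = 50*π + 8*π + 18*π + 320/21 + 0 + 0 = 320/21 + 76*π.
||u||_{H^1}^2 = (80/21 + 17*π/2) + (320/21 + 76*π) = 400/21 + 169*π/2.


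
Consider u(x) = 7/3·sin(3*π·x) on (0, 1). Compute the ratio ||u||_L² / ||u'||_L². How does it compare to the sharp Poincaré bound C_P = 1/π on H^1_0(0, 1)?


||u||_L² / ||u'||_L² = 1/(3*π) < C_P = 1/π.

u(x) = 7/3·sin(3*π·x), so u'(x) = 7*π*cos(3*π*x).
Writing u(x) = A·sin(kπx/L) with A = 7/3 and k = 3, use ∫_0^L sin²(kπx/L) dx = L/2 and ∫_0^L cos²(kπx/L) dx = L/2.
u² = 49/9·sin²(3*π·x) and (u')² = 49*π^2·cos²(3*π·x), and each of sin², cos² integrates to L/2 = 1/2 over (0, 1).
∫_0^1 u² dx = 49/18, so ||u||_L² = 7*sqrt(2)/6.
∫_0^1 (u')² dx = 49*π^2/2, so ||u'||_L² = 7*sqrt(2)*π/2.
Ratio ||u||_L² / ||u'||_L² = 1/(3*π).
Sharp Poincaré constant on H^1_0(0, 1) is C_P = L/π = 1/π, achieved by sin(π·x).
This is the k = 3 harmonic; the ratio L/(kπ) is strictly less than C_P = L/π, consistent with the sharp inequality ||u||_L² ≤ C_P ||u'||_L².


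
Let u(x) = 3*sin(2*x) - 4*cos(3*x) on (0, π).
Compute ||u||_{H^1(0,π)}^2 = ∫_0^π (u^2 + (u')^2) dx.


||u||_{H^1(0,π)}^2 = 192 + 205*π/2

u'(x) = 12*sin(3*x) + 6*cos(2*x).
Expand u² and (u')² and integrate term by term on (0, π), using: for integers n ≥ 1, ∫_0^π sin²(nx) dx = ∫_0^π cos²(nx) dx = π/2; for n ≠ n', ∫_0^π sin(nx)sin(n'x) dx = ∫_0^π cos(nx)cos(n'x) dx = 0; and by product-to-sum, ∫_0^π sin(nx)cos(n'x) dx = ½∫_0^π [sin((n+n')x) + sin((n−n')x)] dx, which is 0 when n+n' is even and 2n/(n²−n'²) when n+n' is odd (it need not vanish on (0, π)).
  u² squared terms: (-4)²·∫cos(3x)² dx = 16·π/2 = 8*π;  (3)²·∫sin(2x)² dx = 9·π/2 = 9*π/2.
  u² cross terms: 2·(-4)·(3)·∫cos(3x)·sin(2x) dx = -24·(-4/5) = 96/5.
  So ∫_0^π u² dx = 8*π + 9*π/2 + 96/5 = 96/5 + 25*π/2.
  (u')² squared terms: (6)²·∫cos(2x)² dx = 36·π/2 = 18*π;  (12)²·∫sin(3x)² dx = 144·π/2 = 72*π.
  (u')² cross terms: 2·(6)·(12)·∫cos(2x)·sin(3x) dx = 144·(6/5) = 864/5.
  So ∫_0^π (u')² dx = 18*π + 72*π + 864/5 = 864/5 + 90*π.
||u||_{H^1}^2 = (96/5 + 25*π/2) + (864/5 + 90*π) = 192 + 205*π/2.


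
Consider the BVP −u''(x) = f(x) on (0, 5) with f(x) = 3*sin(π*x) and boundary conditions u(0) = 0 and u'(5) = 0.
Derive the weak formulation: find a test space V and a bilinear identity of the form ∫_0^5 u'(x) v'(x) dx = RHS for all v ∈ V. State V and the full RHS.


V = {v ∈ H^1(0, 5) : v(0) = 0} (test functions vanish at x = 0 where u is specified); weak form: ∫_0^5 u'v' dx = ∫_0^5 (3*sin(π*x)) v dx for all v ∈ V.

Multiply both sides by a test function v and integrate from 0 to 5:
  ∫_0^5 −u''(x) v(x) dx = ∫_0^5 f(x) v(x) dx.
Integrate the LHS by parts once:
  ∫_0^5 −u'' v dx = −[u'(x) v(x)]_0^5 + ∫_0^5 u'(x) v'(x) dx.
Thus ∫_0^5 u'(x) v'(x) dx = ∫_0^5 f(x) v(x) dx + [u'(x) v(x)]_0^5.
Choose V so that boundary terms are either known or forced to vanish.
Mixed BC: u(0) = 0 (Dirichlet) and u'(5) = 0 (Neumann). Define V = {v ∈ H^1(0, 5) : v(0) = 0}. Then [u' v]_0^5 = u'(5)·v(5) − u'(0)·0 = 0.
Weak formulation: find u (satisfying any essential BC) such that ∫_0^5 u'(x) v'(x) dx = ∫_0^5 f v dx for all v ∈ V (Dirichlet at 0 absorbed into V; the Neumann datum at x = 5 is zero, so no boundary term remains).
Substituting f(x) = 3*sin(π*x), the right-hand side is ∫_0^5 (3*sin(π*x)) v dx.


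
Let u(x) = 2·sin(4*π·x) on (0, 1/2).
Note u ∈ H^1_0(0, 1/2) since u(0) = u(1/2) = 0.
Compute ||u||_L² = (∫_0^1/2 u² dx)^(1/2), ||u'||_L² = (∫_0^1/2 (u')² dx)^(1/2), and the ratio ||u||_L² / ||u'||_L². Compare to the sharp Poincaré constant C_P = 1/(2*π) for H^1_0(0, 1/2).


||u||_L² / ||u'||_L² = 1/(4*π) < C_P = 1/(2*π).

u(x) = 2·sin(4*π·x), so u'(x) = 8*π*cos(4*π*x).
Writing u(x) = A·sin(kπx/L) with A = 2 and k = 2, use ∫_0^L sin²(kπx/L) dx = L/2 and ∫_0^L cos²(kπx/L) dx = L/2.
u² = 4·sin²(4*π·x) and (u')² = 64*π^2·cos²(4*π·x), and each of sin², cos² integrates to L/2 = 1/4 over (0, 1/2).
∫_0^1/2 u² dx = 1, so ||u||_L² = 1.
∫_0^1/2 (u')² dx = 16*π^2, so ||u'||_L² = 4*π.
Ratio ||u||_L² / ||u'||_L² = 1/(4*π).
Sharp Poincaré constant on H^1_0(0, 1/2) is C_P = L/π = 1/(2*π), achieved by sin(2*π·x).
This is the k = 2 harmonic; the ratio L/(kπ) is strictly less than C_P = L/π, consistent with the sharp inequality ||u||_L² ≤ C_P ||u'||_L².


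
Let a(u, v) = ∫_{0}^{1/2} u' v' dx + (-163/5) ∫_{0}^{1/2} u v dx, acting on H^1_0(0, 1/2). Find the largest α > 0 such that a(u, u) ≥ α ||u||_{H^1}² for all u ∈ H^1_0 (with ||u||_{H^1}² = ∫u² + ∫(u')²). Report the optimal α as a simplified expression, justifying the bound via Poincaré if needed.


α = (-163 + 20*π^2)/(5*(1 + 4*π^2))

Coercivity of a(·,·) on H^1_0(0, 1/2) means a(u, u) ≥ α ||u||_{H^1}² for every u ∈ H^1_0.
The interval has length L = 1/2, and Poincaré/coercivity depend only on L. Here a(u, u) = ∫(u')² + (-163/5)·∫u².
Here c = -163/5 < 0 with |c| < (π/L)² = 4*π^2, so coercivity still holds. The condition a(u,u) ≥ α||u||_{H^1}² reads (1−α)∫(u')² ≥ (α−c)∫u². Any admissible α is ≤ 1 (rapidly oscillating u have ∫u²/∫(u')² → 0), and α = 1 would force 0 ≥ (1−c)∫u², impossible since c < 1; so 1−α > 0. By the sharp Poincaré inequality on H^1_0 of an interval of length L, ∫(u')² ≥ (π/L)²∫u² with equality for the first sine mode sin(π(x−x₀)/L) (x₀ the left endpoint), so the inequality holds for all u iff (1−α)(π/L)² ≥ α − c, i.e. α ≤ ((π/L)² + c)/((π/L)² + 1) = (1 + c(L/π)²)/(1 + (L/π)²). (Direct route, valid since c ≤ 0: Poincaré gives c∫u² ≥ c(L/π)²∫(u')², so a(u,u) ≥ (1 + c(L/π)²)∫(u')², while ||u||_{H^1}² ≤ (1 + (L/π)²)∫(u')²; dividing yields the same α.) With (π/L)² = 4*π^2 and c = -163/5, the largest admissible constant is α = ((π/L)² + c)/((π/L)² + 1).
Simplifying, α = (-163 + 20*π^2)/(5*(1 + 4*π^2)).


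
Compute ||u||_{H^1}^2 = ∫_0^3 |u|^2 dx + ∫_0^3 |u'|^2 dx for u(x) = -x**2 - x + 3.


||u||_{H^1}^2 = 1011/10

The H^1 norm (squared) on an interval (0, L) is
  ||u||_{H^1}^2 = ∫_0^L u(x)^2 dx + ∫_0^L u'(x)^2 dx.
Compute u'(x) = -2*x - 1.
Then u(x)^2 = x**4 + 2*x**3 - 5*x**2 - 6*x + 9 and u'(x)^2 = 4*x**2 + 4*x + 1.
Integrate each monomial from 0 to 3 using ∫_0^3 c·x^n dx = c·3^(n+1)/(n+1):
  ∫_0^3 u(x)^2 dx = ∫_0^3 (x^4 + 2*x^3 - 5*x^2 - 6*x + 9) dx. Term by term:
    ∫_0^3 x^4 dx = 243/5;  ∫_0^3 2*x^3 dx = 81/2;  ∫_0^3 -5*x^2 dx = -45;
    ∫_0^3 -6*x dx = -27;  ∫_0^3 9 dx = 27.
  Sum: 243/5 + 81/2 − 45 − 27 + 27 = 441/10.
  ∫_0^3 u'(x)^2 dx = ∫_0^3 (4*x^2 + 4*x + 1) dx. Term by term:
    ∫_0^3 4*x^2 dx = 36;  ∫_0^3 4*x dx = 18;  ∫_0^3 1 dx = 3.
  Sum: 36 + 18 + 3 = 57.
Adding: ||u||_{H^1}^2 = 441/10 + 57 = 1011/10.


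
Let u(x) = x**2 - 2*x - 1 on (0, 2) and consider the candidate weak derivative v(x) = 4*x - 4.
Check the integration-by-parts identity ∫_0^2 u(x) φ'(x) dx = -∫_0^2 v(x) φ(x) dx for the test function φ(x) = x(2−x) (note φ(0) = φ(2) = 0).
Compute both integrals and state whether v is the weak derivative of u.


LHS = 0, RHS = 0. No, v is not the weak derivative of u.

u(x) = x**2 - 2*x - 1, classical derivative u'(x) = 2*x - 2.
φ(x) = x(2−x), so φ'(x) = 2 - 2*x.
Note φ(0) = φ(2) = 0, so the boundary term u·φ vanishes.
LHS = ∫_0^2 u(x) φ'(x) dx = ∫_0^2 (-2*x^3 + 6*x^2 - 2*x - 2) dx. Term by term:
  ∫_0^2 -2*x^3 dx = -8;  ∫_0^2 6*x^2 dx = 16;  ∫_0^2 -2*x dx = -4;
  ∫_0^2 -2 dx = -4.
Sum: -8 + 16 − 4 − 4 = 0.
So LHS = 0.
∫_0^2 v(x) φ(x) dx = ∫_0^2 (-4*x^3 + 12*x^2 - 8*x) dx. Term by term:
  ∫_0^2 -4*x^3 dx = -16;  ∫_0^2 12*x^2 dx = 32;  ∫_0^2 -8*x dx = -16.
Sum: -16 + 32 − 16 = 0.
So RHS = -∫_0^2 v(x) φ(x) dx = 0.
LHS = RHS, so the identity holds for this particular φ. But this is necessary, not sufficient: a weak derivative must satisfy the identity for EVERY test function in C_c^∞(0, 2).
Here u is smooth, so its weak derivative equals its classical derivative u'(x) = 2*x - 2. Since v(x) = 4*x - 4 ≠ u'(x), v is NOT the weak derivative of u — the agreement for this single φ is a coincidence (the difference v − u' happens to be L²-orthogonal to this φ).


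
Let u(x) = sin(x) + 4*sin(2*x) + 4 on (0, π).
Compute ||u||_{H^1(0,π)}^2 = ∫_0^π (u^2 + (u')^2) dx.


||u||_{H^1(0,π)}^2 = 16 + 57*π

u'(x) = cos(x) + 8*cos(2*x).
Expand u² and (u')² and integrate term by term on (0, π), using: for integers n ≥ 1, ∫_0^π sin²(nx) dx = ∫_0^π cos²(nx) dx = π/2; for n ≠ n', ∫_0^π sin(nx)sin(n'x) dx = ∫_0^π cos(nx)cos(n'x) dx = 0; and by product-to-sum, ∫_0^π sin(nx)cos(n'x) dx = ½∫_0^π [sin((n+n')x) + sin((n−n')x)] dx, which is 0 when n+n' is even and 2n/(n²−n'²) when n+n' is odd (it need not vanish on (0, π)). For the constant mode: ∫_0^π 1 dx = π, ∫_0^π cos(nx) dx = 0, ∫_0^π sin(nx) dx = (1−(−1)^n)/n.
  u² squared terms: (4)²·∫1 dx = 16·π = 16*π;  (4)²·∫sin(2x)² dx = 16·π/2 = 8*π;  (1)²·∫sin(x)² dx = 1·π/2 = π/2.
  u² cross terms: 2·(4)·(4)·∫1·sin(2x) dx = 32·(0) = 0;  2·(4)·(1)·∫1·sin(x) dx = 8·(2) = 16;  2·(4)·(1)·∫sin(2x)·sin(x) dx = 8·(0) = 0.
  So ∫_0^π u² dx = 16*π + 8*π + π/2 + 0 + 16 + 0 = 16 + 49*π/2.
  (u')² squared terms: (8)²·∫cos(2x)² dx = 64·π/2 = 32*π;  (1)²·∫cos(x)² dx = 1·π/2 = π/2.
  (u')² cross terms: 2·(8)·(1)·∫cos(2x)·cos(x) dx = 16·(0) = 0.
  So ∫_0^π (u')² dx = 32*π + π/2 + 0 = 65*π/2.
||u||_{H^1}^2 = (16 + 49*π/2) + (65*π/2) = 16 + 57*π.


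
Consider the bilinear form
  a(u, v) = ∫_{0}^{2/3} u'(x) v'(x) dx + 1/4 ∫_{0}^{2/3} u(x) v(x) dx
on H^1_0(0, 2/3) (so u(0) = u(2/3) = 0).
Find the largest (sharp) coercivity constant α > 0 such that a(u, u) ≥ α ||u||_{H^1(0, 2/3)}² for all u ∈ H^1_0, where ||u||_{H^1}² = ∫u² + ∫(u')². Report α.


α = (1 + 9*π^2)/(4 + 9*π^2)

Coercivity of a(·,·) on H^1_0(0, 2/3) means a(u, u) ≥ α ||u||_{H^1}² for every u ∈ H^1_0.
The interval has length L = 2/3, and Poincaré/coercivity depend only on L. Here a(u, u) = ∫(u')² + (1/4)·∫u².
Here 0 < c = 1/4 < 1. The condition a(u,u) ≥ α||u||_{H^1}² reads (1−α)∫(u')² ≥ (α−c)∫u². Any admissible α is ≤ 1 (rapidly oscillating u have ∫u²/∫(u')² → 0), and α = 1 would force 0 ≥ (1−c)∫u², impossible since c < 1; so 1−α > 0. By the sharp Poincaré inequality on H^1_0 of an interval of length L, ∫(u')² ≥ (π/L)²∫u² with equality for the first sine mode sin(π(x−x₀)/L) (x₀ the left endpoint), so the inequality holds for all u iff (1−α)(π/L)² ≥ α − c, i.e. α ≤ ((π/L)² + c)/((π/L)² + 1) = (1 + c(L/π)²)/(1 + (L/π)²). With (π/L)² = 9*π^2/4 and c = 1/4, the largest admissible constant is α = ((π/L)² + c)/((π/L)² + 1).
Simplifying, α = (1 + 9*π^2)/(4 + 9*π^2).


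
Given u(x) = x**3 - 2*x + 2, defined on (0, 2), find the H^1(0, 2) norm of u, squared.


||u||_{H^1}^2 = 944/21

The H^1 norm (squared) on an interval (0, L) is
  ||u||_{H^1}^2 = ∫_0^L u(x)^2 dx + ∫_0^L u'(x)^2 dx.
Compute u'(x) = 3*x**2 - 2.
Then u(x)^2 = x**6 - 4*x**4 + 4*x**3 + 4*x**2 - 8*x + 4 and u'(x)^2 = 9*x**4 - 12*x**2 + 4.
Integrate each monomial from 0 to 2 using ∫_0^2 c·x^n dx = c·2^(n+1)/(n+1):
  ∫_0^2 u(x)^2 dx = ∫_0^2 (x^6 - 4*x^4 + 4*x^3 + 4*x^2 - 8*x + 4) dx. Term by term:
    ∫_0^2 x^6 dx = 128/7;  ∫_0^2 -4*x^4 dx = -128/5;  ∫_0^2 4*x^3 dx = 16;
    ∫_0^2 4*x^2 dx = 32/3;  ∫_0^2 -8*x dx = -16;  ∫_0^2 4 dx = 8.
  Sum: 128/7 − 128/5 + 16 + 32/3 − 16 + 8 = 1192/105.
  ∫_0^2 u'(x)^2 dx = ∫_0^2 (9*x^4 - 12*x^2 + 4) dx. Term by term:
    ∫_0^2 9*x^4 dx = 288/5;  ∫_0^2 -12*x^2 dx = -32;  ∫_0^2 4 dx = 8.
  Sum: 288/5 − 32 + 8 = 168/5.
Adding: ||u||_{H^1}^2 = 1192/105 + 168/5 = 944/21.


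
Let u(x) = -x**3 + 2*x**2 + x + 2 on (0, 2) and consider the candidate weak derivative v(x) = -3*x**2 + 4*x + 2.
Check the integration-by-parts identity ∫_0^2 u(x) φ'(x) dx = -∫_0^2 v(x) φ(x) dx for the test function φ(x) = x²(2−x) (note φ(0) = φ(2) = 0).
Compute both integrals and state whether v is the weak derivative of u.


LHS = -4/3, RHS = -8/3. No, v is not the weak derivative of u.

u(x) = -x**3 + 2*x**2 + x + 2, classical derivative u'(x) = -3*x**2 + 4*x + 1.
φ(x) = x²(2−x), so φ'(x) = x*(4 - 3*x).
Note φ(0) = φ(2) = 0, so the boundary term u·φ vanishes.
LHS = ∫_0^2 u(x) φ'(x) dx = ∫_0^2 (3*x^5 - 10*x^4 + 5*x^3 - 2*x^2 + 8*x) dx. Term by term:
  ∫_0^2 3*x^5 dx = 32;  ∫_0^2 -10*x^4 dx = -64;  ∫_0^2 5*x^3 dx = 20;
  ∫_0^2 -2*x^2 dx = -16/3;  ∫_0^2 8*x dx = 16.
Sum: 32 − 64 + 20 − 16/3 + 16 = -4/3.
So LHS = -4/3.
∫_0^2 v(x) φ(x) dx = ∫_0^2 (3*x^5 - 10*x^4 + 6*x^3 + 4*x^2) dx. Term by term:
  ∫_0^2 3*x^5 dx = 32;  ∫_0^2 -10*x^4 dx = -64;  ∫_0^2 6*x^3 dx = 24;
  ∫_0^2 4*x^2 dx = 32/3.
Sum: 32 − 64 + 24 + 32/3 = 8/3.
So RHS = -∫_0^2 v(x) φ(x) dx = -8/3.
LHS − RHS = 4/3 ≠ 0, so the identity fails.
(For a valid weak derivative the identity must hold for EVERY test function, in particular this one. The failure shows v is NOT the weak derivative of u.)
Correct weak derivative would be u'(x) = -3*x**2 + 4*x + 1.


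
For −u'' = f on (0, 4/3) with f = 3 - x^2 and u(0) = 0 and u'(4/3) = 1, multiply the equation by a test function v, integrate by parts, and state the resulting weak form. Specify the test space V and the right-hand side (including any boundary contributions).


V = {v ∈ H^1(0, 4/3) : v(0) = 0} (test functions vanish at x = 0 where u is specified); weak form: ∫_0^4/3 u'v' dx = ∫_0^4/3 (3 - x^2) v dx + v(4/3) for all v ∈ V.

Multiply both sides by a test function v and integrate from 0 to 4/3:
  ∫_0^4/3 −u''(x) v(x) dx = ∫_0^4/3 f(x) v(x) dx.
Integrate the LHS by parts once:
  ∫_0^4/3 −u'' v dx = −[u'(x) v(x)]_0^4/3 + ∫_0^4/3 u'(x) v'(x) dx.
Thus ∫_0^4/3 u'(x) v'(x) dx = ∫_0^4/3 f(x) v(x) dx + [u'(x) v(x)]_0^4/3.
Choose V so that boundary terms are either known or forced to vanish.
Mixed BC: u(0) = 0 (Dirichlet) and u'(4/3) = 1 (Neumann). Define V = {v ∈ H^1(0, 4/3) : v(0) = 0}. Then [u' v]_0^4/3 = u'(4/3)·v(4/3) − u'(0)·0 = v(4/3).
Weak formulation: find u (satisfying any essential BC) such that ∫_0^4/3 u'(x) v'(x) dx = ∫_0^4/3 f v dx + v(4/3) for all v ∈ V (Dirichlet at 0 absorbed into V; Neumann datum at x = 4/3 contributes the boundary term).
Substituting f(x) = 3 - x^2, the right-hand side is ∫_0^4/3 (3 - x^2) v dx + v(4/3).


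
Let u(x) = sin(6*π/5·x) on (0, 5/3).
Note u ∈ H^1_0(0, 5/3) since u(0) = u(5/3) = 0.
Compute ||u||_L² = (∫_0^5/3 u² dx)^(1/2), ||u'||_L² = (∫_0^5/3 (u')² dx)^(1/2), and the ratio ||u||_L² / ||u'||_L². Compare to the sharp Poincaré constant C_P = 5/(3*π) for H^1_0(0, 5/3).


||u||_L² / ||u'||_L² = 5/(6*π) < C_P = 5/(3*π).

u(x) = sin(6*π/5·x), so u'(x) = 6*π*cos(6*π*x/5)/5.
Writing u(x) = A·sin(kπx/L) with A = 1 and k = 2, use ∫_0^L sin²(kπx/L) dx = L/2 and ∫_0^L cos²(kπx/L) dx = L/2.
u² = 1·sin²(6*π/5·x) and (u')² = 36*π^2/25·cos²(6*π/5·x), and each of sin², cos² integrates to L/2 = 5/6 over (0, 5/3).
∫_0^5/3 u² dx = 5/6, so ||u||_L² = sqrt(30)/6.
∫_0^5/3 (u')² dx = 6*π^2/5, so ||u'||_L² = sqrt(30)*π/5.
Ratio ||u||_L² / ||u'||_L² = 5/(6*π).
Sharp Poincaré constant on H^1_0(0, 5/3) is C_P = L/π = 5/(3*π), achieved by sin(3*π/5·x).
This is the k = 2 harmonic; the ratio L/(kπ) is strictly less than C_P = L/π, consistent with the sharp inequality ||u||_L² ≤ C_P ||u'||_L².


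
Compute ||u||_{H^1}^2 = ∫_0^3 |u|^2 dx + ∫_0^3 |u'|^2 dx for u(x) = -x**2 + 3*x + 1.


||u||_{H^1}^2 = 291/10

The H^1 norm (squared) on an interval (0, L) is
  ||u||_{H^1}^2 = ∫_0^L u(x)^2 dx + ∫_0^L u'(x)^2 dx.
Compute u'(x) = 3 - 2*x.
Then u(x)^2 = x**4 - 6*x**3 + 7*x**2 + 6*x + 1 and u'(x)^2 = 4*x**2 - 12*x + 9.
Integrate each monomial from 0 to 3 using ∫_0^3 c·x^n dx = c·3^(n+1)/(n+1):
  ∫_0^3 u(x)^2 dx = ∫_0^3 (x^4 - 6*x^3 + 7*x^2 + 6*x + 1) dx. Term by term:
    ∫_0^3 x^4 dx = 243/5;  ∫_0^3 -6*x^3 dx = -243/2;  ∫_0^3 7*x^2 dx = 63;
    ∫_0^3 6*x dx = 27;  ∫_0^3 1 dx = 3.
  Sum: 243/5 − 243/2 + 63 + 27 + 3 = 201/10.
  ∫_0^3 u'(x)^2 dx = ∫_0^3 (4*x^2 - 12*x + 9) dx. Term by term:
    ∫_0^3 4*x^2 dx = 36;  ∫_0^3 -12*x dx = -54;  ∫_0^3 9 dx = 27.
  Sum: 36 − 54 + 27 = 9.
Adding: ||u||_{H^1}^2 = 201/10 + 9 = 291/10.


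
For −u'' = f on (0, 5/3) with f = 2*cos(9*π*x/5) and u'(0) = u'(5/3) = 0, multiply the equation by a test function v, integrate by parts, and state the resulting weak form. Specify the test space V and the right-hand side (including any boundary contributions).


V = H^1(0, 5/3) (no boundary constraint on v; u is determined up to an additive constant); weak form: ∫_0^5/3 u'v' dx = ∫_0^5/3 (2*cos(9*π*x/5)) v dx for all v ∈ V.

Multiply both sides by a test function v and integrate from 0 to 5/3:
  ∫_0^5/3 −u''(x) v(x) dx = ∫_0^5/3 f(x) v(x) dx.
Integrate the LHS by parts once:
  ∫_0^5/3 −u'' v dx = −[u'(x) v(x)]_0^5/3 + ∫_0^5/3 u'(x) v'(x) dx.
Thus ∫_0^5/3 u'(x) v'(x) dx = ∫_0^5/3 f(x) v(x) dx + [u'(x) v(x)]_0^5/3.
Choose V so that boundary terms are either known or forced to vanish.
u has homogeneous Neumann: u'(0) = u'(5/3) = 0. So [u' v]_0^5/3 = 0·v(5/3) − 0·v(0) = 0 for any v; take V = H^1(0, 5/3).
Weak formulation: find u (satisfying any essential BC) such that ∫_0^5/3 u'(x) v'(x) dx = ∫_0^5/3 f v dx for all v ∈ V (homogeneous Neumann, so boundary terms vanish).
Substituting f(x) = 2*cos(9*π*x/5), the right-hand side is ∫_0^5/3 (2*cos(9*π*x/5)) v dx.
Compatibility check (pure Neumann): taking v ≡ 1 ∈ V gives 0 = ∫_0^5/3 f dx + (0) − (0), i.e. ∫_0^5/3 f dx must equal u'(0) − u'(5/3) = 0. Indeed ∫_0^5/3 (2*cos(9*π*x/5)) dx = 0, so the data are compatible. The solution is then unique only up to an additive constant (fix it e.g. by requiring ∫_0^5/3 u dx = 0).


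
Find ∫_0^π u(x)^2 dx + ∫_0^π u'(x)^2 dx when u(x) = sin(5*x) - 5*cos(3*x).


||u||_{H^1(0,π)}^2 = 138*π

u'(x) = 15*sin(3*x) + 5*cos(5*x).
Expand u² and (u')² and integrate term by term on (0, π), using: for integers n ≥ 1, ∫_0^π sin²(nx) dx = ∫_0^π cos²(nx) dx = π/2; for n ≠ n', ∫_0^π sin(nx)sin(n'x) dx = ∫_0^π cos(nx)cos(n'x) dx = 0; and by product-to-sum, ∫_0^π sin(nx)cos(n'x) dx = ½∫_0^π [sin((n+n')x) + sin((n−n')x)] dx, which is 0 when n+n' is even and 2n/(n²−n'²) when n+n' is odd (it need not vanish on (0, π)).
  u² squared terms: (-5)²·∫cos(3x)² dx = 25·π/2 = 25*π/2;  (1)²·∫sin(5x)² dx = 1·π/2 = π/2.
  u² cross terms: 2·(-5)·(1)·∫cos(3x)·sin(5x) dx = -10·(0) = 0.
  So ∫_0^π u² dx = 25*π/2 + π/2 + 0 = 13*π.
  (u')² squared terms: (5)²·∫cos(5x)² dx = 25·π/2 = 25*π/2;  (15)²·∫sin(3x)² dx = 225·π/2 = 225*π/2.
  (u')² cross terms: 2·(5)·(15)·∫cos(5x)·sin(3x) dx = 150·(0) = 0.
  So ∫_0^π (u')² dx = 25*π/2 + 225*π/2 + 0 = 125*π.
||u||_{H^1}^2 = (13*π) + (125*π) = 138*π.


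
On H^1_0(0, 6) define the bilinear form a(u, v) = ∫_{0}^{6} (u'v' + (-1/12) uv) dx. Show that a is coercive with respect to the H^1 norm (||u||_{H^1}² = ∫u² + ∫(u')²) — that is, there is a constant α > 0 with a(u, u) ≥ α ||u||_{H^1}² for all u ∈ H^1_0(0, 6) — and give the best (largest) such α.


α = (-3 + π^2)/(π^2 + 36)

Coercivity of a(·,·) on H^1_0(0, 6) means a(u, u) ≥ α ||u||_{H^1}² for every u ∈ H^1_0.
The interval has length L = 6, and Poincaré/coercivity depend only on L. Here a(u, u) = ∫(u')² + (-1/12)·∫u².
Here c = -1/12 < 0 with |c| < (π/L)² = π^2/36, so coercivity still holds. The condition a(u,u) ≥ α||u||_{H^1}² reads (1−α)∫(u')² ≥ (α−c)∫u². Any admissible α is ≤ 1 (rapidly oscillating u have ∫u²/∫(u')² → 0), and α = 1 would force 0 ≥ (1−c)∫u², impossible since c < 1; so 1−α > 0. By the sharp Poincaré inequality on H^1_0 of an interval of length L, ∫(u')² ≥ (π/L)²∫u² with equality for the first sine mode sin(π(x−x₀)/L) (x₀ the left endpoint), so the inequality holds for all u iff (1−α)(π/L)² ≥ α − c, i.e. α ≤ ((π/L)² + c)/((π/L)² + 1) = (1 + c(L/π)²)/(1 + (L/π)²). (Direct route, valid since c ≤ 0: Poincaré gives c∫u² ≥ c(L/π)²∫(u')², so a(u,u) ≥ (1 + c(L/π)²)∫(u')², while ||u||_{H^1}² ≤ (1 + (L/π)²)∫(u')²; dividing yields the same α.) With (π/L)² = π^2/36 and c = -1/12, the largest admissible constant is α = ((π/L)² + c)/((π/L)² + 1).
Simplifying, α = (-3 + π^2)/(π^2 + 36).


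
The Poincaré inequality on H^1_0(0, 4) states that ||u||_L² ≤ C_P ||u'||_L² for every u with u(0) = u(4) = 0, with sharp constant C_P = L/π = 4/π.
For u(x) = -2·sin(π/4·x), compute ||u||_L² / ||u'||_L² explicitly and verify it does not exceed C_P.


||u||_L² / ||u'||_L² = 4/π = C_P.

u(x) = -2·sin(π/4·x), so u'(x) = -π*cos(π*x/4)/2.
Writing u(x) = A·sin(kπx/L) with A = -2 and k = 1, use ∫_0^L sin²(kπx/L) dx = L/2 and ∫_0^L cos²(kπx/L) dx = L/2.
u² = 4·sin²(π/4·x) and (u')² = π^2/4·cos²(π/4·x), and each of sin², cos² integrates to L/2 = 2 over (0, 4).
∫_0^4 u² dx = 8, so ||u||_L² = 2*sqrt(2).
∫_0^4 (u')² dx = π^2/2, so ||u'||_L² = sqrt(2)*π/2.
Ratio ||u||_L² / ||u'||_L² = 4/π.
Sharp Poincaré constant on H^1_0(0, 4) is C_P = L/π = 4/π, achieved by sin(π/4·x).
This is the k = 1 eigenfunction (up to amplitude), so the ratio equals the sharp Poincaré constant exactly.
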